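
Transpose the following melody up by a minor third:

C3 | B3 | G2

C3 gives Eb3
B3 gives D4
G2 gives Bb2

Eb3 D4 Bb2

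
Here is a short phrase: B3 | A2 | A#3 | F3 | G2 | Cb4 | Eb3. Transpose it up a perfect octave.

B4 A3 A#4 F4 G3 Cb5 Eb4

B3 up a perfect octave is B4.
A perfect octave up from A2 gives A3.
A perfect octave up from A#3 gives A#4.
F3: an octave up reaches F, and 12 semitones makes it F4.
A perfect octave up from G2 gives G3.
Cb4: an octave up reaches C, and 12 semitones makes it Cb5.
A perfect octave up from Eb3 gives Eb4.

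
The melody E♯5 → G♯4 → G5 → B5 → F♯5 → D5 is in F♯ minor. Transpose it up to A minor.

G#5 B4 Bb5 D6 A5 F5

F♯ minor to A minor up is a minor third, so every note moves up by that interval.
E#5 to G#5
G#4 to B4
G5 to Bb5
B5 to D6
F#5 to A5
D5 to F5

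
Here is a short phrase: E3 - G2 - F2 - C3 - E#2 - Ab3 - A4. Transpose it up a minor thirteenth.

A minor thirteenth up from E3 gives C5.
G2: a thirteenth up reaches E, and 20 semitones makes it Eb4.
F2: a thirteenth up reaches D, and 20 semitones makes it Db4.
A minor thirteenth up from C3 gives Ab4.
E#2 up a minor thirteenth is C#4.
Ab3 up a minor thirteenth is Fb5.
A4: a thirteenth up reaches F, and 20 semitones makes it F6.

C5 Eb4 Db4 Ab4 C#4 Fb5 F6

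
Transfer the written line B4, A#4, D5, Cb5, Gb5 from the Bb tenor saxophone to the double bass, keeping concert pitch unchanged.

A4 G#4 C5 Bbb4 Fb5

First find concert pitch: the Bb tenor saxophone sounds a major ninth below written, so B4 A#4 D5 Cb5 Gb5 sounds A3 G#3 C4 Bbb3 Fb4.
Then write for double bass: it sounds a perfect octave below written, so the part must be a perfect octave above concert.
A3 → A4
G#3 → G#4
C4 → C5
Bbb3 → Bbb4
Fb4 → Fb5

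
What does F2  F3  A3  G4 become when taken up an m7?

Eb3 Eb4 G4 F5

F2 -> Eb3
F3 -> Eb4
A3 -> G4
G4 -> F5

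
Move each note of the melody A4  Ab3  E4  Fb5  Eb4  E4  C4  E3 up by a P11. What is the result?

A4 → D6
Ab3 → Db5
E4 → A5
Fb5 → Bbb6
Eb4 → Ab5
E4 → A5
C4 → F5
E3 → A4

D6 Db5 A5 Bbb6 Ab5 A5 F5 A4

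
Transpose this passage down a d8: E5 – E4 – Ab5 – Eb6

E#4 E#3 A4 E5

E5 becomes E#4
E4 becomes E#3
Ab5 becomes A4
Eb6 becomes E5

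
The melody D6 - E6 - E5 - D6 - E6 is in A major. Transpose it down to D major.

G5 A5 A4 G5 A5

From A down to D is a perfect fifth; apply that to each pitch.
D6 gives G5
E6 gives A5
E5 gives A4
D6 gives G5
E6 gives A5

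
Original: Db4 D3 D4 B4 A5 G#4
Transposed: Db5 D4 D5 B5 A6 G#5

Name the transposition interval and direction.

From Db4 to Db5 is 8 letter names — an octave of some quality.
Db4 to Db5 is 12 semitones, which makes it a perfect octave; the second version is higher, so the direction is up.
Checking another pair — G#4 → G#5 — gives the same interval.

up a perfect octave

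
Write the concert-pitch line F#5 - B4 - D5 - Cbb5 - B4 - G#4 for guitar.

F#6 B5 D6 Cbb6 B5 G#5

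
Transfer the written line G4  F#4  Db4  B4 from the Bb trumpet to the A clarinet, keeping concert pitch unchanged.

First find concert pitch: the Bb trumpet sounds a major second below written, so G4 F#4 Db4 B4 sounds F4 E4 Cb4 A4.
Then write for A clarinet: it sounds a minor third below written, so the part must be a minor third above concert.
F4 → Ab4
E4 → G4
Cb4 → Ebb4
A4 → C5

Ab4 G4 Ebb4 C5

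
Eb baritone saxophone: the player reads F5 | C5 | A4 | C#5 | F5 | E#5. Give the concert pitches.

Written C4 on the Eb baritone saxophone sounds as Eb2, a major thirteenth lower; apply that shift to every note.
F5 to Ab3
C5 to Eb3
A4 to C3
C#5 to E3
F5 to Ab3
E#5 to G#3

Ab3 Eb3 C3 E3 Ab3 G#3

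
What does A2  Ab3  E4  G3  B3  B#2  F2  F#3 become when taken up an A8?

A2 becomes A#3
Ab3 becomes A4
E4 becomes E#5
G3 becomes G#4
B3 becomes B#4
B#2 becomes B##3
F2 becomes F#3
F#3 becomes F##4

A#3 A4 E#5 G#4 B#4 B##3 F#3 F##4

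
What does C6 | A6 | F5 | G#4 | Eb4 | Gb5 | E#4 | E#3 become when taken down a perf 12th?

C6 -> F4
A6 -> D5
F5 -> Bb3
G#4 -> C#3
Eb4 -> Ab2
Gb5 -> Cb4
E#4 -> A#2
E#3 -> A#1

F4 D5 Bb3 C#3 Ab2 Cb4 A#2 A#1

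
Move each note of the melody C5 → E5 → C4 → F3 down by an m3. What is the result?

A minor third down from C5 gives A4.
A minor third down from E5 gives C#5.
C4: a third down reaches A, and 3 semitones makes it A3.
F3 down a minor third is D3.

A4 C#5 A3 D3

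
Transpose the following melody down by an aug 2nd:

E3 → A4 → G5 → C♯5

E3 to Db3
A4 to Gb4
G5 to Fb5
C#5 to Bb4

Db3 Gb4 Fb5 Bb4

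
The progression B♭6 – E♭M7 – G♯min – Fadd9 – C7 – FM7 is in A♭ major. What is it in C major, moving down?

A♭ major down to C major is a minor sixth; each chord root moves by that interval while the quality stays the same.
B♭6: root B♭ down a minor sixth → D, giving D6.
E♭M7: root E♭ down a minor sixth → G, giving GM7.
G♯min: root G♯ down a minor sixth → B#, giving B#min.
Fadd9: root F down a minor sixth → A, giving Aadd9.
C7: root C down a minor sixth → E, giving E7.
FM7: root F down a minor sixth → A, giving AM7.

D6 GM7 B#min Aadd9 E7 AM7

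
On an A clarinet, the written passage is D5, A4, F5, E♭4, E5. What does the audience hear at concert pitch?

B4 F#4 D5 C4 C#5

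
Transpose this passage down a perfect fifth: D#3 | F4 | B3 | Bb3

G#2 Bb3 E3 Eb3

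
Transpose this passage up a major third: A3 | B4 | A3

C#4 D#5 C#4

A major third up from A3 gives C#4.
B4 up a major third is D#5.
A major third up from A3 gives C#4.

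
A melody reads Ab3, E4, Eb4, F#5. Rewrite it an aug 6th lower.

Cbb3 Gb3 Gbb3 Ab4

Ab3 -> Cbb3
E4 -> Gb3
Eb4 -> Gbb3
F#5 -> Ab4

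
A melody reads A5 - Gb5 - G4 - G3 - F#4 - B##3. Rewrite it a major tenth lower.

F4 Ebb4 Eb3 Eb2 D3 G##2

A5 -> F4
Gb5 -> Ebb4
G4 -> Eb3
G3 -> Eb2
F#4 -> D3
B##3 -> G##2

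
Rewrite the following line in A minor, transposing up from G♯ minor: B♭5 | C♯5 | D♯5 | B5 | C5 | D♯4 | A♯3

G♯ minor to A minor up is a minor second, so every note moves up by that interval.
Bb5 → Cb6
C#5 → D5
D#5 → E5
B5 → C6
C5 → Db5
D#4 → E4
A#3 → B3

Cb6 D5 E5 C6 Db5 E4 B3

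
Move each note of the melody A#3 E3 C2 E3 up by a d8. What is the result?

A4 Eb4 Cb3 Eb4

A diminished octave up from A#3 gives A4.
A diminished octave up from E3 gives Eb4.
C2 up a diminished octave is Cb3.
E3: an octave up reaches E, and 11 semitones makes it Eb4.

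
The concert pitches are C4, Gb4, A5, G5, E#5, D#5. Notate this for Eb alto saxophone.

A4 Eb5 F#6 E6 C##6 B#5

The Eb alto saxophone sounds a major sixth below written, so the written part must be a major sixth above concert — transpose each note up.
C4 → A4
Gb4 → Eb5
A5 → F#6
G5 → E6
E#5 → C##6
D#5 → B#5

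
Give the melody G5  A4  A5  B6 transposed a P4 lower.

G5 to D5
A4 to E4
A5 to E5
B6 to F#6

D5 E4 E5 F#6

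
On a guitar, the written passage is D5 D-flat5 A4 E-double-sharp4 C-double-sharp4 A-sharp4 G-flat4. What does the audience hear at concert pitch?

D4 Db4 A3 E##3 C##3 A#3 Gb3

Written C4 on the guitar sounds as C3, a perfect octave lower; apply that shift to every note.
D5 → D4
Db5 → Db4
A4 → A3
E##4 → E##3
C##4 → C##3
A#4 → A#3
Gb4 → Gb3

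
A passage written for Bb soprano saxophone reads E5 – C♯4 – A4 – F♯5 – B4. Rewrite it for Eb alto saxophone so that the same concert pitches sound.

First find concert pitch: the Bb soprano saxophone sounds a major second below written, so E5 C♯4 A4 F♯5 B4 sounds D5 B3 G4 E5 A4.
Then write for Eb alto saxophone: it sounds a major sixth below written, so the part must be a major sixth above concert.
D5 → B5
B3 → G#4
G4 → E5
E5 → C#6
A4 → F#5

B5 G#4 E5 C#6 F#5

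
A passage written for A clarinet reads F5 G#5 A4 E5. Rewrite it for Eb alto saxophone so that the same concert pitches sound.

First find concert pitch: the A clarinet sounds a minor third below written, so F5 G#5 A4 E5 sounds D5 E#5 F#4 C#5.
Then write for Eb alto saxophone: it sounds a major sixth below written, so the part must be a major sixth above concert.
D5 → B5
E#5 → C##6
F#4 → D#5
C#5 → A#5

B5 C##6 D#5 A#5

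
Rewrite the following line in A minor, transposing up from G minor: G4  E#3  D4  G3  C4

G minor to A minor up is a major second, so every note moves up by that interval.
G4 → A4
E#3 → F##3
D4 → E4
G3 → A3
C4 → D4

A4 F##3 E4 A3 D4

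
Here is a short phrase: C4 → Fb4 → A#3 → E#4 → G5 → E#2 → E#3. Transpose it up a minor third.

Eb4 Abb4 C#4 G#4 Bb5 G#2 G#3

C4 up a minor third is Eb4.
Fb4: a third up reaches A, and 3 semitones makes it Abb4.
A#3: a third up reaches C, and 3 semitones makes it C#4.
E#4 up a minor third is G#4.
A minor third up from G5 gives Bb5.
E#2: a third up reaches G, and 3 semitones makes it G#2.
E#3 up a minor third is G#3.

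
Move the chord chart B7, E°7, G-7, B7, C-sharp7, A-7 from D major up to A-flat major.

F7 Bb°7 Db-7 F7 G7 Eb-7

D major up to A-flat major is a diminished fifth; each chord root moves by that interval while the quality stays the same.
B7: root B up a diminished fifth → F, giving F7.
E°7: root E up a diminished fifth → Bb, giving Bb°7.
G-7: root G up a diminished fifth → Db, giving Db-7.
B7: root B up a diminished fifth → F, giving F7.
C-sharp7: root C-sharp up a diminished fifth → G, giving G7.
A-7: root A up a diminished fifth → Eb, giving Eb-7.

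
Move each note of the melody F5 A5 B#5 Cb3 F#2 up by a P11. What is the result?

F5 → Bb6
A5 → D7
B#5 → E#7
Cb3 → Fb4
F#2 → B3

Bb6 D7 E#7 Fb4 B3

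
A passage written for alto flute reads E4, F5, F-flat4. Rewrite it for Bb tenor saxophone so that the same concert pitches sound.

C#5 D6 Db5

First find concert pitch: the alto flute sounds a perfect fourth below written, so E4 F5 F-flat4 sounds B3 C5 Cb4.
Then write for Bb tenor saxophone: it sounds a major ninth below written, so the part must be a major ninth above concert.
B3 → C#5
C5 → D6
Cb4 → Db5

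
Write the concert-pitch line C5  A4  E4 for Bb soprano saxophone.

D5 B4 F#4

Written C4 sounds as Bb3 on the Bb soprano saxophone, so concert pitches are written a major second up.
C5 -> D5
A4 -> B4
E4 -> F#4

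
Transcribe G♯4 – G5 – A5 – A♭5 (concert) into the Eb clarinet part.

E#4 E5 F#5 F5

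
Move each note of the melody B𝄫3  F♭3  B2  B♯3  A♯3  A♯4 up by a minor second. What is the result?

Cbb4 Gbb3 C3 C#4 B3 B4

Bbb3 to Cbb4
Fb3 to Gbb3
B2 to C3
B#3 to C#4
A#3 to B3
A#4 to B4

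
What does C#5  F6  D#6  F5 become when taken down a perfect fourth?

G#4 C6 A#5 C5

C#5 gives G#4
F6 gives C6
D#6 gives A#5
F5 gives C5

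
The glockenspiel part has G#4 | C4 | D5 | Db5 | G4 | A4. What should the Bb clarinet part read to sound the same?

A#6 D6 E7 Eb7 A6 B6

First find concert pitch: the glockenspiel sounds a perfect fifteenth above written, so G#4 C4 D5 Db5 G4 A4 sounds G#6 C6 D7 Db7 G6 A6.
Then write for Bb clarinet: it sounds a major second below written, so the part must be a major second above concert.
G#6 → A#6
C6 → D6
D7 → E7
Db7 → Eb7
G6 → A6
A6 → B6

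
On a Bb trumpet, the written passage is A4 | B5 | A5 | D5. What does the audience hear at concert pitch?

G4 A5 G5 C5

Written C4 on the Bb trumpet sounds as Bb3, a major second lower; apply that shift to every note.
A4 → G4
B5 → A5
A5 → G5
D5 → C5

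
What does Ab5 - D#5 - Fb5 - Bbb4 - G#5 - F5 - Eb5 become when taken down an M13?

Ab5 down a major thirteenth is Cb4.
D#5 down a major thirteenth is F#3.
A major thirteenth down from Fb5 gives Abb3.
Bbb4: a thirteenth down reaches D, and 21 semitones makes it Dbb3.
A major thirteenth down from G#5 gives B3.
F5: a thirteenth down reaches A, and 21 semitones makes it Ab3.
Eb5 down a major thirteenth is Gb3.

Cb4 F#3 Abb3 Dbb3 B3 Ab3 Gb3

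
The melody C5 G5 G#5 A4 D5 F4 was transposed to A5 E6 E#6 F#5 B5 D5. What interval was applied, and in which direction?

Take the first pair: C5 → A5. C to A spans 6 letter names, so the interval is some kind of sixth.
C5 to A5 is 9 semitones, which makes it a major sixth; the second version is higher, so the direction is up.
Checking another pair — F4 → D5 — gives the same interval.

up a major sixth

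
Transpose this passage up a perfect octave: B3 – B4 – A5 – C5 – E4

B4 B5 A6 C6 E5

B3: an octave up reaches B, and 12 semitones makes it B4.
A perfect octave up from B4 gives B5.
A perfect octave up from A5 gives A6.
A perfect octave up from C5 gives C6.
E4 up a perfect octave is E5.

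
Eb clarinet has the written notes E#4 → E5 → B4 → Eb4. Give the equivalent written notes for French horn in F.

D#5 D6 A5 Db5

First find concert pitch: the Eb clarinet sounds a minor third above written, so E#4 E5 B4 Eb4 sounds G#4 G5 D5 Gb4.
Then write for French horn in F: it sounds a perfect fifth below written, so the part must be a perfect fifth above concert.
G#4 → D#5
G5 → D6
D5 → A5
Gb4 → Db5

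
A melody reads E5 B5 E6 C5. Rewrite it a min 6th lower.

G#4 D#5 G#5 E4

E5: a sixth down reaches G, and 8 semitones makes it G#4.
A minor sixth down from B5 gives D#5.
E6 down a minor sixth is G#5.
C5: a sixth down reaches E, and 8 semitones makes it E4.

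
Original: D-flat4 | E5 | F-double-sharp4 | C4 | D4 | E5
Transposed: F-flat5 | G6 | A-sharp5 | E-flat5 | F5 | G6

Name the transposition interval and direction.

up a minor tenth

From Db4 to Fb5 is 10 letter names — a tenth of some quality.
Db4 to Fb5 is 15 semitones, which makes it a minor tenth; the second version is higher, so the direction is up.
Checking another pair — E5 → G6 — gives the same interval.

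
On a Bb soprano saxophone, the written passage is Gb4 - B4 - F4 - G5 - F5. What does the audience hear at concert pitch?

The Bb soprano saxophone sounds a major second below written, so transpose each written note down a major second.
Gb4 → Fb4
B4 → A4
F4 → Eb4
G5 → F5
F5 → Eb5

Fb4 A4 Eb4 F5 Eb5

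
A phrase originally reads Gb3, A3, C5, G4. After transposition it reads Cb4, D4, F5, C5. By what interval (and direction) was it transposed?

up a perfect fourth

From Gb3 to Cb4 is 4 letter names — a fourth of some quality.
Gb3 to Cb4 is 5 semitones, which makes it a perfect fourth; the second version is higher, so the direction is up.
Checking another pair — G4 → C5 — gives the same interval.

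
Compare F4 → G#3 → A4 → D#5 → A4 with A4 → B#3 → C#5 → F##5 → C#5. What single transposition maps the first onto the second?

up a major third

Take the first pair: F4 → A4. F to A spans 3 letter names, so the interval is some kind of third.
F4 to A4 is 4 semitones, which makes it a major third; the second version is higher, so the direction is up.
Checking another pair — A4 → C#5 — gives the same interval.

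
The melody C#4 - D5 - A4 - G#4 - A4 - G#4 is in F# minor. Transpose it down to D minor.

A3 Bb4 F4 E4 F4 E4

F# minor to D minor down is a major third, so every note moves down by that interval.
C#4 gives A3
D5 gives Bb4
A4 gives F4
G#4 gives E4
A4 gives F4
G#4 gives E4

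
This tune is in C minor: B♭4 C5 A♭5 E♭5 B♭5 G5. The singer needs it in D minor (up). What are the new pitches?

C minor to D minor up is a major second, so every note moves up by that interval.
Bb4 becomes C5
C5 becomes D5
Ab5 becomes Bb5
Eb5 becomes F5
Bb5 becomes C6
G5 becomes A5

C5 D5 Bb5 F5 C6 A5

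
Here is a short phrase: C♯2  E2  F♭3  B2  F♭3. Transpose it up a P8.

C#2 to C#3
E2 to E3
Fb3 to Fb4
B2 to B3
Fb3 to Fb4

C#3 E3 Fb4 B3 Fb4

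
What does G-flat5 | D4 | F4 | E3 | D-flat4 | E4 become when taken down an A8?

Gb5 -> Gbb4
D4 -> Db3
F4 -> Fb3
E3 -> Eb2
Db4 -> Dbb3
E4 -> Eb3

Gbb4 Db3 Fb3 Eb2 Dbb3 Eb3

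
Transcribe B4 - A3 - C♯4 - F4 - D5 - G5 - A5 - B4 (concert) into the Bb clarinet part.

C#5 B3 D#4 G4 E5 A5 B5 C#5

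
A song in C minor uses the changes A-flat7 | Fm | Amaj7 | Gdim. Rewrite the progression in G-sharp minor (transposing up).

E7 C#m E#maj7 D#dim

C minor up to G-sharp minor is an augmented fifth; each chord root moves by that interval while the quality stays the same.
A-flat7: root A-flat up an augmented fifth → E, giving E7.
Fm: root F up an augmented fifth → C#, giving C#m.
Amaj7: root A up an augmented fifth → E#, giving E#maj7.
Gdim: root G up an augmented fifth → D#, giving D#dim.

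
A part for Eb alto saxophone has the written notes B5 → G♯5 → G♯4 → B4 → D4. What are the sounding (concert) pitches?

D5 B4 B3 D4 F3

Written C4 on the Eb alto saxophone sounds as Eb3, a major sixth lower; apply that shift to every note.
B5 gives D5
G#5 gives B4
G#4 gives B3
B4 gives D4
D4 gives F3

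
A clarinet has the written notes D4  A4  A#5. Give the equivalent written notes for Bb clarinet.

C#4 G#4 G##5

First find concert pitch: the A clarinet sounds a minor third below written, so D4 A4 A#5 sounds B3 F#4 F##5.
Then write for Bb clarinet: it sounds a major second below written, so the part must be a major second above concert.
B3 → C#4
F#4 → G#4
F##5 → G##5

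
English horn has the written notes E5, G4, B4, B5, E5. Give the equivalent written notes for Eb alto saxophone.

F#5 A4 C#5 C#6 F#5

First find concert pitch: the English horn sounds a perfect fifth below written, so E5 G4 B4 B5 E5 sounds A4 C4 E4 E5 A4.
Then write for Eb alto saxophone: it sounds a major sixth below written, so the part must be a major sixth above concert.
A4 → F#5
C4 → A4
E4 → C#5
E5 → C#6
A4 → F#5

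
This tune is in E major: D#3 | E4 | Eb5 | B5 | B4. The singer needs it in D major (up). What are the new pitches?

C#4 D5 Db6 A6 A5

E major to D major up is a minor seventh, so every note moves up by that interval.
D#3 becomes C#4
E4 becomes D5
Eb5 becomes Db6
B5 becomes A6
B4 becomes A5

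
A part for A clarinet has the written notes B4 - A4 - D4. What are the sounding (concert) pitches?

Written C4 on the A clarinet sounds as A3, a minor third lower; apply that shift to every note.
B4 → G#4
A4 → F#4
D4 → B3

G#4 F#4 B3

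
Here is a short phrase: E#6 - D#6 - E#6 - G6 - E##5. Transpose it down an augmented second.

D6 C6 D6 Fb6 D#5

E#6 -> D6
D#6 -> C6
E#6 -> D6
G6 -> Fb6
E##5 -> D#5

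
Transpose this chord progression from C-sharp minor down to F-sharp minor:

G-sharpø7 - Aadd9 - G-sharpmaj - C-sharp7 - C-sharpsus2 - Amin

C-sharp minor down to F-sharp minor is a perfect fifth; each chord root moves by that interval while the quality stays the same.
G-sharpø7: root G-sharp down a perfect fifth → C#, giving C#ø7.
Aadd9: root A down a perfect fifth → D, giving Dadd9.
G-sharpmaj: root G-sharp down a perfect fifth → C#, giving C#maj.
C-sharp7: root C-sharp down a perfect fifth → F#, giving F#7.
C-sharpsus2: root C-sharp down a perfect fifth → F#, giving F#sus2.
Amin: root A down a perfect fifth → D, giving Dmin.

C#ø7 Dadd9 C#maj F#7 F#sus2 Dmin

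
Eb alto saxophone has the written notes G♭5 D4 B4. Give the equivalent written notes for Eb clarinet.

Gb4 D3 B3

First find concert pitch: the Eb alto saxophone sounds a major sixth below written, so G♭5 D4 B4 sounds Bbb4 F3 D4.
Then write for Eb clarinet: it sounds a minor third above written, so the part must be a minor third below concert.
Bbb4 → Gb4
F3 → D3
D4 → B3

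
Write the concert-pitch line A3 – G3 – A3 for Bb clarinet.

B3 A3 B3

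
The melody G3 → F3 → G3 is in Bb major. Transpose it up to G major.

E4 D4 E4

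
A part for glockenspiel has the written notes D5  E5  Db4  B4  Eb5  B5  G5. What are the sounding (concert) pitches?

D7 E7 Db6 B6 Eb7 B7 G7

The glockenspiel sounds a perfect fifteenth above written, so transpose each written note up a perfect fifteenth.
D5 becomes D7
E5 becomes E7
Db4 becomes Db6
B4 becomes B6
Eb5 becomes Eb7
B5 becomes B7
G5 becomes G7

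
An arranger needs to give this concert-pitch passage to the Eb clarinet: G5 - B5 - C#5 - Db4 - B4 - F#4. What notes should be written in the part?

E5 G#5 A#4 Bb3 G#4 D#4

The Eb clarinet sounds a minor third above written, so the written part must be a minor third below concert — transpose each note down.
G5 becomes E5
B5 becomes G#5
C#5 becomes A#4
Db4 becomes Bb3
B4 becomes G#4
F#4 becomes D#4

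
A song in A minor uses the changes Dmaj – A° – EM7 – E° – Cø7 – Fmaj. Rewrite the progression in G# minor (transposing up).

C#maj G#° D#M7 D#° Bø7 Emaj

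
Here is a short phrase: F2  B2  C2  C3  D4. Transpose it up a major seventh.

E3 A#3 B2 B3 C#5

F2 to E3
B2 to A#3
C2 to B2
C3 to B3
D4 to C#5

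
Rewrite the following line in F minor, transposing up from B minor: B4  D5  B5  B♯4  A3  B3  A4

F5 Ab5 F6 F#5 Eb4 F4 Eb5

From B up to F is a diminished fifth; apply that to each pitch.
B4 gives F5
D5 gives Ab5
B5 gives F6
B#4 gives F#5
A3 gives Eb4
B3 gives F4
A4 gives Eb5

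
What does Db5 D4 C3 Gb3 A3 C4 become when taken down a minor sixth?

F4 F#3 E2 Bb2 C#3 E3

Db5 to F4
D4 to F#3
C3 to E2
Gb3 to Bb2
A3 to C#3
C4 to E3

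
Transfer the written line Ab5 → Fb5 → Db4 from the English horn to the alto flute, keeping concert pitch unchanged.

First find concert pitch: the English horn sounds a perfect fifth below written, so Ab5 Fb5 Db4 sounds Db5 Bbb4 Gb3.
Then write for alto flute: it sounds a perfect fourth below written, so the part must be a perfect fourth above concert.
Db5 → Gb5
Bbb4 → Ebb5
Gb3 → Cb4

Gb5 Ebb5 Cb4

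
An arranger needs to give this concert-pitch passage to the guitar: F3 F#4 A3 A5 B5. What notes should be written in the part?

F4 F#5 A4 A6 B6

The guitar sounds a perfect octave below written, so the written part must be a perfect octave above concert — transpose each note up.
F3 → F4
F#4 → F#5
A3 → A4
A5 → A6
B5 → B6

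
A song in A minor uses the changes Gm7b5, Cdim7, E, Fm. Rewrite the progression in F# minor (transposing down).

A minor down to F# minor is a minor third; each chord root moves by that interval while the quality stays the same.
Gm7b5: root G down a minor third → E, giving Em7b5.
Cdim7: root C down a minor third → A, giving Adim7.
E: root E down a minor third → C#, giving C#.
Fm: root F down a minor third → D, giving Dm.

Em7b5 Adim7 C# Dm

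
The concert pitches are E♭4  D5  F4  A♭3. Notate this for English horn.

Bb4 A5 C5 Eb4

The English horn sounds a perfect fifth below written, so the written part must be a perfect fifth above concert — transpose each note up.
Eb4 → Bb4
D5 → A5
F4 → C5
Ab3 → Eb4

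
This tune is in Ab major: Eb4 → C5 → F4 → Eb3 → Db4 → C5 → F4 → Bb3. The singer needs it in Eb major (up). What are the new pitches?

Ab major to Eb major up is a perfect fifth, so every note moves up by that interval.
Eb4 gives Bb4
C5 gives G5
F4 gives C5
Eb3 gives Bb3
Db4 gives Ab4
C5 gives G5
F4 gives C5
Bb3 gives F4

Bb4 G5 C5 Bb3 Ab4 G5 C5 F4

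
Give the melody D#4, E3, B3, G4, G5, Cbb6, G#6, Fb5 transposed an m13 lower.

F##2 G#1 D#2 B2 B3 Ebb4 B#4 Ab3

D#4 becomes F##2
E3 becomes G#1
B3 becomes D#2
G4 becomes B2
G5 becomes B3
Cbb6 becomes Ebb4
G#6 becomes B#4
Fb5 becomes Ab3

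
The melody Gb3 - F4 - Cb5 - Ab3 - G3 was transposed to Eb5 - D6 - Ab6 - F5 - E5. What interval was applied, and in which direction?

Take the first pair: Gb3 → Eb5. G to E spans 13 letter names, so the interval is some kind of thirteenth.
Gb3 to Eb5 is 21 semitones, which makes it a major thirteenth; the second version is higher, so the direction is up.
Checking another pair — G3 → E5 — gives the same interval.

up a major thirteenth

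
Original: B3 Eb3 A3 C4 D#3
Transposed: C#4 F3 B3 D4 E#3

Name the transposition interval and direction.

From B3 to C#4 is 2 letter names — a second of some quality.
B3 to C#4 is 2 semitones, which makes it a major second; the second version is higher, so the direction is up.
Checking another pair — D#3 → E#3 — gives the same interval.

up a major second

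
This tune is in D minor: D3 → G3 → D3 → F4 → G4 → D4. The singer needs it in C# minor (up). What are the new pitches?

C#4 F#4 C#4 E5 F#5 C#5

D minor to C# minor up is a major seventh, so every note moves up by that interval.
D3 -> C#4
G3 -> F#4
D3 -> C#4
F4 -> E5
G4 -> F#5
D4 -> C#5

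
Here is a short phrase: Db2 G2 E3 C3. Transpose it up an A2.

Db2 → E2
G2 → A#2
E3 → F##3
C3 → D#3

E2 A#2 F##3 D#3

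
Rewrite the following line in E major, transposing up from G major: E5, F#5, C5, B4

C#6 D#6 A5 G#5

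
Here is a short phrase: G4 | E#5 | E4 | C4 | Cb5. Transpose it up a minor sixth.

Eb5 C#6 C5 Ab4 Abb5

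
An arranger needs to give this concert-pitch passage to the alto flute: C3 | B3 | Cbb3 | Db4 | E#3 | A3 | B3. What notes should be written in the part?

The alto flute sounds a perfect fourth below written, so the written part must be a perfect fourth above concert — transpose each note up.
C3 to F3
B3 to E4
Cbb3 to Fbb3
Db4 to Gb4
E#3 to A#3
A3 to D4
B3 to E4

F3 E4 Fbb3 Gb4 A#3 D4 E4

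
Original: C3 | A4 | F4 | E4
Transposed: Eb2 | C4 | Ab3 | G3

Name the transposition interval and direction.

down a major sixth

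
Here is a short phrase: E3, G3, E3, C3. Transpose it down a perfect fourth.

E3 becomes B2
G3 becomes D3
E3 becomes B2
C3 becomes G2

B2 D3 B2 G2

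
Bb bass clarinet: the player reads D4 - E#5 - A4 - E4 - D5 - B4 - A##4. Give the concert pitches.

C3 D#4 G3 D3 C4 A3 G##3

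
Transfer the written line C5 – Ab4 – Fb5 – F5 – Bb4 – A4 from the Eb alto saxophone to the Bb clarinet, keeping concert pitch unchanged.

F4 Db4 Bbb4 Bb4 Eb4 D4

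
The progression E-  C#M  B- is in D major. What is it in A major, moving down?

B- G#M F#-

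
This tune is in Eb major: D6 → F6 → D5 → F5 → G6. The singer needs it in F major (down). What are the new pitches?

E5 G5 E4 G4 A5

Eb major to F major down is a minor seventh, so every note moves down by that interval.
D6 -> E5
F6 -> G5
D5 -> E4
F5 -> G4
G6 -> A5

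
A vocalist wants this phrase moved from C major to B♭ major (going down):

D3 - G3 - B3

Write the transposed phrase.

C3 F3 A3

C major to B♭ major down is a major second, so every note moves down by that interval.
D3 to C3
G3 to F3
B3 to A3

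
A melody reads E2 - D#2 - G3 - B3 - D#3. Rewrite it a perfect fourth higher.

A2 G#2 C4 E4 G#3

E2 gives A2
D#2 gives G#2
G3 gives C4
B3 gives E4
D#3 gives G#3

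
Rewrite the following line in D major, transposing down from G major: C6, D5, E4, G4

G5 A4 B3 D4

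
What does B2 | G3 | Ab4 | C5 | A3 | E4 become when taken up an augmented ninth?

B2 gives C##4
G3 gives A#4
Ab4 gives B5
C5 gives D#6
A3 gives B#4
E4 gives F##5

C##4 A#4 B5 D#6 B#4 F##5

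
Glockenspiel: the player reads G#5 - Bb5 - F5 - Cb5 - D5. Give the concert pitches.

G#7 Bb7 F7 Cb7 D7

Written C4 on the glockenspiel sounds as C6, a perfect fifteenth higher; apply that shift to every note.
G#5 gives G#7
Bb5 gives Bb7
F5 gives F7
Cb5 gives Cb7
D5 gives D7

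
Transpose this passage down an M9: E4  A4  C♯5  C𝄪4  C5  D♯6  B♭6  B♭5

D3 G3 B3 B#2 Bb3 C#5 Ab5 Ab4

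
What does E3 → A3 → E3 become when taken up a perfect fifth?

B3 E4 B3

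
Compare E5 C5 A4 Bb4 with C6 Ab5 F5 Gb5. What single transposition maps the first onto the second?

up a minor sixth

Take the first pair: E5 → C6. E to C spans 6 letter names, so the interval is some kind of sixth.
E5 to C6 is 8 semitones, which makes it a minor sixth; the second version is higher, so the direction is up.
Checking another pair — Bb4 → Gb5 — gives the same interval.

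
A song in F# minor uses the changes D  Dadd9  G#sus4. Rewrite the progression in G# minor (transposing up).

E Eadd9 A#sus4

F# minor up to G# minor is a major second; each chord root moves by that interval while the quality stays the same.
D: root D up a major second → E, giving E.
Dadd9: root D up a major second → E, giving Eadd9.
G#sus4: root G# up a major second → A#, giving A#sus4.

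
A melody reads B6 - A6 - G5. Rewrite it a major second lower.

A6 G6 F5

B6 -> A6
A6 -> G6
G5 -> F5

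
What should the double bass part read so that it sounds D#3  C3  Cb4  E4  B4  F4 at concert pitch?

D#4 C4 Cb5 E5 B5 F5

Written C4 sounds as C3 on the double bass, so concert pitches are written a perfect octave up.
D#3 → D#4
C3 → C4
Cb4 → Cb5
E4 → E5
B4 → B5
F4 → F5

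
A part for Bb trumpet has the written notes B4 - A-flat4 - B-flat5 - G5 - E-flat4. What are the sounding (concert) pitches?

A4 Gb4 Ab5 F5 Db4

Written C4 on the Bb trumpet sounds as Bb3, a major second lower; apply that shift to every note.
B4 becomes A4
Ab4 becomes Gb4
Bb5 becomes Ab5
G5 becomes F5
Eb4 becomes Db4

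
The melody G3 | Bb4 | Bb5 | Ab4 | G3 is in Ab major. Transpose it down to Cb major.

From Ab down to Cb is a major sixth; apply that to each pitch.
G3 to Bb2
Bb4 to Db4
Bb5 to Db5
Ab4 to Cb4
G3 to Bb2

Bb2 Db4 Db5 Cb4 Bb2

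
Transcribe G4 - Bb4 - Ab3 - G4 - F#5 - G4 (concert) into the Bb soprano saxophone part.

The Bb soprano saxophone sounds a major second below written, so the written part must be a major second above concert — transpose each note up.
G4 becomes A4
Bb4 becomes C5
Ab3 becomes Bb3
G4 becomes A4
F#5 becomes G#5
G4 becomes A4

A4 C5 Bb3 A4 G#5 A4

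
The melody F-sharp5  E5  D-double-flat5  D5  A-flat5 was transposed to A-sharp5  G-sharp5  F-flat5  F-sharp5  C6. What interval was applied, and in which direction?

up a major third

From F#5 to A#5 is 3 letter names — a third of some quality.
F#5 to A#5 is 4 semitones, which makes it a major third; the second version is higher, so the direction is up.
Checking another pair — Ab5 → C6 — gives the same interval.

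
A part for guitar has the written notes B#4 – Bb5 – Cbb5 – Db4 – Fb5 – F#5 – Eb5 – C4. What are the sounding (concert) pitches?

B#3 Bb4 Cbb4 Db3 Fb4 F#4 Eb4 C3

Written C4 on the guitar sounds as C3, a perfect octave lower; apply that shift to every note.
B#4 to B#3
Bb5 to Bb4
Cbb5 to Cbb4
Db4 to Db3
Fb5 to Fb4
F#5 to F#4
Eb5 to Eb4
C4 to C3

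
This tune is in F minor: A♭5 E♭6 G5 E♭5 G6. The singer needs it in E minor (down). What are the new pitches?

From F down to E is a minor second; apply that to each pitch.
Ab5 → G5
Eb6 → D6
G5 → F#5
Eb5 → D5
G6 → F#6

G5 D6 F#5 D5 F#6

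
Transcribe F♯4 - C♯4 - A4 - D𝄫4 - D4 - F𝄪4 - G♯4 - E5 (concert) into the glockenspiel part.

F#2 C#2 A2 Dbb2 D2 F##2 G#2 E3

Written C4 sounds as C6 on the glockenspiel, so concert pitches are written a perfect fifteenth down.
F#4 -> F#2
C#4 -> C#2
A4 -> A2
Dbb4 -> Dbb2
D4 -> D2
F##4 -> F##2
G#4 -> G#2
E5 -> E3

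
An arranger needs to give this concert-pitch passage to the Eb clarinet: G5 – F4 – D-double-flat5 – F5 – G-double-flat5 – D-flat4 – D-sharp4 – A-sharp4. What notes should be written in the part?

E5 D4 Bbb4 D5 Ebb5 Bb3 B#3 F##4

Written C4 sounds as Eb4 on the Eb clarinet, so concert pitches are written a minor third down.
G5 → E5
F4 → D4
Dbb5 → Bbb4
F5 → D5
Gbb5 → Ebb5
Db4 → Bb3
D#4 → B#3
A#4 → F##4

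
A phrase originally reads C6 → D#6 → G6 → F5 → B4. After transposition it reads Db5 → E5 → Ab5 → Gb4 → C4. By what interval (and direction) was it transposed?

down a major seventh

Take the first pair: C6 → Db5. C to D spans 7 letter names, so the interval is some kind of seventh.
Db5 to C6 is 11 semitones, which makes it a major seventh; the second version is lower, so the direction is down.
Checking another pair — B4 → C4 — gives the same interval.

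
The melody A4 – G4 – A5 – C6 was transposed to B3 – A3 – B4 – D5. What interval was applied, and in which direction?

From A4 to B3 is 7 letter names — a seventh of some quality.
B3 to A4 is 10 semitones, which makes it a minor seventh; the second version is lower, so the direction is down.
Checking another pair — C6 → D5 — gives the same interval.

down a minor seventh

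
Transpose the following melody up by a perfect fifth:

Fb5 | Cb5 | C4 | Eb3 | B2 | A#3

Cb6 Gb5 G4 Bb3 F#3 E#4

Fb5: a fifth up reaches C, and 7 semitones makes it Cb6.
A perfect fifth up from Cb5 gives Gb5.
C4 up a perfect fifth is G4.
Eb3: a fifth up reaches B, and 7 semitones makes it Bb3.
B2: a fifth up reaches F, and 7 semitones makes it F#3.
A perfect fifth up from A#3 gives E#4.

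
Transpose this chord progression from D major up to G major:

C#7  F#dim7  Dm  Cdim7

D major up to G major is a perfect fourth; each chord root moves by that interval while the quality stays the same.
C#7: root C# up a perfect fourth → F#, giving F#7.
F#dim7: root F# up a perfect fourth → B, giving Bdim7.
Dm: root D up a perfect fourth → G, giving Gm.
Cdim7: root C up a perfect fourth → F, giving Fdim7.

F#7 Bdim7 Gm Fdim7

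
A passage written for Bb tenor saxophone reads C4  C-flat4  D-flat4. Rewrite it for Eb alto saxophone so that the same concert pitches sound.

G3 Gb3 Ab3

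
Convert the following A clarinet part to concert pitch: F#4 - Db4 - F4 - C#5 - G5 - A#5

D#4 Bb3 D4 A#4 E5 F##5

Written C4 on the A clarinet sounds as A3, a minor third lower; apply that shift to every note.
F#4 → D#4
Db4 → Bb3
F4 → D4
C#5 → A#4
G5 → E5
A#5 → F##5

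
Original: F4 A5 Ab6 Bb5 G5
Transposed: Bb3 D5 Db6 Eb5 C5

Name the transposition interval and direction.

down a perfect fifth

Take the first pair: F4 → Bb3. F to B spans 5 letter names, so the interval is some kind of fifth.
Bb3 to F4 is 7 semitones, which makes it a perfect fifth; the second version is lower, so the direction is down.
Checking another pair — G5 → C5 — gives the same interval.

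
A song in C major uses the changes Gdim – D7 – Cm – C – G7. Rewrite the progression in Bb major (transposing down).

C major down to Bb major is a major second; each chord root moves by that interval while the quality stays the same.
Gdim: root G down a major second → F, giving Fdim.
D7: root D down a major second → C, giving C7.
Cm: root C down a major second → Bb, giving Bbm.
C: root C down a major second → Bb, giving Bb.
G7: root G down a major second → F, giving F7.

Fdim C7 Bbm Bb F7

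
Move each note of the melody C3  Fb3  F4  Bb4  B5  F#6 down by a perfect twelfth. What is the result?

F1 Bbb1 Bb2 Eb3 E4 B4

C3 -> F1
Fb3 -> Bbb1
F4 -> Bb2
Bb4 -> Eb3
B5 -> E4
F#6 -> B4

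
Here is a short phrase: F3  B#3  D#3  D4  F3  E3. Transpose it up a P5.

F3: a fifth up reaches C, and 7 semitones makes it C4.
B#3 up a perfect fifth is F##4.
D#3: a fifth up reaches A, and 7 semitones makes it A#3.
D4 up a perfect fifth is A4.
A perfect fifth up from F3 gives C4.
E3 up a perfect fifth is B3.

C4 F##4 A#3 A4 C4 B3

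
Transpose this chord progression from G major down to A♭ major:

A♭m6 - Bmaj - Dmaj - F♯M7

Bbbm6 Cmaj Ebmaj GM7

G major down to A♭ major is a major seventh; each chord root moves by that interval while the quality stays the same.
A♭m6: root A♭ down a major seventh → Bbb, giving Bbbm6.
Bmaj: root B down a major seventh → C, giving Cmaj.
Dmaj: root D down a major seventh → Eb, giving Ebmaj.
F♯M7: root F♯ down a major seventh → G, giving GM7.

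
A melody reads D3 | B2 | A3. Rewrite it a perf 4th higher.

D3 becomes G3
B2 becomes E3
A3 becomes D4

G3 E3 D4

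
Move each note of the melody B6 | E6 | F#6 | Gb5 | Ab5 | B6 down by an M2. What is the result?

A6 D6 E6 Fb5 Gb5 A6

B6: a second down reaches A, and 2 semitones makes it A6.
E6 down a major second is D6.
F#6: a second down reaches E, and 2 semitones makes it E6.
Gb5 down a major second is Fb5.
Ab5 down a major second is Gb5.
B6: a second down reaches A, and 2 semitones makes it A6.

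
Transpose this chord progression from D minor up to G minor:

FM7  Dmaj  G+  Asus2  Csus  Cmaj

D minor up to G minor is a perfect fourth; each chord root moves by that interval while the quality stays the same.
FM7: root F up a perfect fourth → Bb, giving BbM7.
Dmaj: root D up a perfect fourth → G, giving Gmaj.
G+: root G up a perfect fourth → C, giving C+.
Asus2: root A up a perfect fourth → D, giving Dsus2.
Csus: root C up a perfect fourth → F, giving Fsus.
Cmaj: root C up a perfect fourth → F, giving Fmaj.

BbM7 Gmaj C+ Dsus2 Fsus Fmaj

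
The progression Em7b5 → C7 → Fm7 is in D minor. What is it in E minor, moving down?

D minor down to E minor is a minor seventh; each chord root moves by that interval while the quality stays the same.
Em7b5: root E down a minor seventh → F#, giving F#m7b5.
C7: root C down a minor seventh → D, giving D7.
Fm7: root F down a minor seventh → G, giving Gm7.

F#m7b5 D7 Gm7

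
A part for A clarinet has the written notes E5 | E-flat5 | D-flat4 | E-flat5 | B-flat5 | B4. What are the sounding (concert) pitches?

C#5 C5 Bb3 C5 G5 G#4

The A clarinet sounds a minor third below written, so transpose each written note down a minor third.
E5 → C#5
Eb5 → C5
Db4 → Bb3
Eb5 → C5
Bb5 → G5
B4 → G#4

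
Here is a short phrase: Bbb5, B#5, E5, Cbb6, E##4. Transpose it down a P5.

Bbb5: a fifth down reaches E, and 7 semitones makes it Ebb5.
B#5: a fifth down reaches E, and 7 semitones makes it E#5.
A perfect fifth down from E5 gives A4.
Cbb6: a fifth down reaches F, and 7 semitones makes it Fbb5.
A perfect fifth down from E##4 gives A##3.

Ebb5 E#5 A4 Fbb5 A##3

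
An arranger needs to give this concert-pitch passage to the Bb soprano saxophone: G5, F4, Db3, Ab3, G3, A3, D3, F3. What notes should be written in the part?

The Bb soprano saxophone sounds a major second below written, so the written part must be a major second above concert — transpose each note up.
G5 gives A5
F4 gives G4
Db3 gives Eb3
Ab3 gives Bb3
G3 gives A3
A3 gives B3
D3 gives E3
F3 gives G3

A5 G4 Eb3 Bb3 A3 B3 E3 G3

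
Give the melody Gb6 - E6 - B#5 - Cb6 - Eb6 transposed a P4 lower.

Db6 B5 F##5 Gb5 Bb5

Gb6 down a perfect fourth is Db6.
E6: a fourth down reaches B, and 5 semitones makes it B5.
A perfect fourth down from B#5 gives F##5.
Cb6: a fourth down reaches G, and 5 semitones makes it Gb5.
Eb6: a fourth down reaches B, and 5 semitones makes it Bb5.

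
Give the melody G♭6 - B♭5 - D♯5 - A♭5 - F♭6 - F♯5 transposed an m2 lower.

F6 A5 C##5 G5 Eb6 E#5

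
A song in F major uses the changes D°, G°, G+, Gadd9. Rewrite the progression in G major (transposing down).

E° A° A+ Aadd9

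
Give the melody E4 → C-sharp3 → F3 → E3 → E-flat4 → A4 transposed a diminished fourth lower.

B#3 G##2 C#3 B#2 B3 E#4

E4 -> B#3
C#3 -> G##2
F3 -> C#3
E3 -> B#2
Eb4 -> B3
A4 -> E#4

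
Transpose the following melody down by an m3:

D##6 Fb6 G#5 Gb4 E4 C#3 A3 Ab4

D##6 down a minor third is B##5.
Fb6 down a minor third is Db6.
A minor third down from G#5 gives E#5.
A minor third down from Gb4 gives Eb4.
A minor third down from E4 gives C#4.
C#3: a third down reaches A, and 3 semitones makes it A#2.
A3: a third down reaches F, and 3 semitones makes it F#3.
A minor third down from Ab4 gives F4.

B##5 Db6 E#5 Eb4 C#4 A#2 F#3 F4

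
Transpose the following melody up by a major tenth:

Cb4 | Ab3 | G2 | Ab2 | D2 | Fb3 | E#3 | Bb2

Eb5 C5 B3 C4 F#3 Ab4 G##4 D4

Cb4 to Eb5
Ab3 to C5
G2 to B3
Ab2 to C4
D2 to F#3
Fb3 to Ab4
E#3 to G##4
Bb2 to D4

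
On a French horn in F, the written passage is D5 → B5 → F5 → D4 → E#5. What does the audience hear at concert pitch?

Written C4 on the French horn in F sounds as F3, a perfect fifth lower; apply that shift to every note.
D5 to G4
B5 to E5
F5 to Bb4
D4 to G3
E#5 to A#4

G4 E5 Bb4 G3 A#4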